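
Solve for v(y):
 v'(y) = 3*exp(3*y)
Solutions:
 v(y) = C1 + exp(3*y)


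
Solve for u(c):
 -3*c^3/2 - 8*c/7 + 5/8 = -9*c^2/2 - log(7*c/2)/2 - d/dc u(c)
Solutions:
 u(c) = C1 + 3*c^4/8 - 3*c^3/2 + 4*c^2/7 - c*log(c)/2 - c*log(7)/2 - c/8 + c*log(2)/2


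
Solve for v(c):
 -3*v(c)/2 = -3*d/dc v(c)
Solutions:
 v(c) = C1*exp(c/2)


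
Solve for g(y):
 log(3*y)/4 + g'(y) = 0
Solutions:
 g(y) = C1 - y*log(y)/4 - y*log(3)/4 + y/4


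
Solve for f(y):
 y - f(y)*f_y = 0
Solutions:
 f(y) = -sqrt(C1 + y^2)
 f(y) = sqrt(C1 + y^2)


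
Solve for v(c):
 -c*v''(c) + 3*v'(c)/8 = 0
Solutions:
 v(c) = C1 + C2*c^(11/8)


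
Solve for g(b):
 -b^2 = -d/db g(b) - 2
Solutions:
 g(b) = C1 + b^3/3 - 2*b


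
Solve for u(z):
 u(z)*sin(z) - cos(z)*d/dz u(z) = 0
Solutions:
 u(z) = C1/cos(z)


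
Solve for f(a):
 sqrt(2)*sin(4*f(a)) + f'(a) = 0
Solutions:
 f(a) = -acos((-C1 - exp(8*sqrt(2)*a))/(C1 - exp(8*sqrt(2)*a)))/4 + pi/2
 f(a) = acos((-C1 - exp(8*sqrt(2)*a))/(C1 - exp(8*sqrt(2)*a)))/4


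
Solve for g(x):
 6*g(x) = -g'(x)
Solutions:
 g(x) = C1*exp(-6*x)


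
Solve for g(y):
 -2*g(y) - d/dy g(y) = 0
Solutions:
 g(y) = C1*exp(-2*y)


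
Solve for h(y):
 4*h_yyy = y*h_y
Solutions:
 h(y) = C1 + Integral(C2*airyai(2^(1/3)*y/2) + C3*airybi(2^(1/3)*y/2), y)


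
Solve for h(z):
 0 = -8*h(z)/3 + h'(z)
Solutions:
 h(z) = C1*exp(8*z/3)


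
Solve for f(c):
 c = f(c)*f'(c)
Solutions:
 f(c) = -sqrt(C1 + c^2)
 f(c) = sqrt(C1 + c^2)


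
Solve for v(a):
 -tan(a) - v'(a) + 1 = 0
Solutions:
 v(a) = C1 + a + log(cos(a))


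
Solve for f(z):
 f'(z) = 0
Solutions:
 f(z) = C1


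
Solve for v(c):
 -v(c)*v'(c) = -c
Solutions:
 v(c) = -sqrt(C1 + c^2)
 v(c) = sqrt(C1 + c^2)


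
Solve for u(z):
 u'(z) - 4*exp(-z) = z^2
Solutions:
 u(z) = C1 + z^3/3 - 4*exp(-z)


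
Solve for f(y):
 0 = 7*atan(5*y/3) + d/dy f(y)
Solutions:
 f(y) = C1 - 7*y*atan(5*y/3) + 21*log(25*y^2 + 9)/10


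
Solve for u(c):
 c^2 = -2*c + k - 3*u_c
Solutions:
 u(c) = C1 - c^3/9 - c^2/3 + c*k/3


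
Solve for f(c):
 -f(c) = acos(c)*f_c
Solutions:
 f(c) = C1*exp(-Integral(1/acos(c), c))


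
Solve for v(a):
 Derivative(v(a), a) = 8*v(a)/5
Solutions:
 v(a) = C1*exp(8*a/5)


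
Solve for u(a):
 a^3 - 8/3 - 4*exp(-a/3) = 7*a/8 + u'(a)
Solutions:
 u(a) = C1 + a^4/4 - 7*a^2/16 - 8*a/3 + 12*exp(-a/3)


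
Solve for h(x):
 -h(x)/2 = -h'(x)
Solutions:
 h(x) = C1*exp(x/2)


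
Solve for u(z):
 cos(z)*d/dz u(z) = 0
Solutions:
 u(z) = C1


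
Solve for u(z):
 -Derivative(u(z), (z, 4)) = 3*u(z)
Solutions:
 u(z) = (C1*sin(sqrt(2)*3^(1/4)*z/2) + C2*cos(sqrt(2)*3^(1/4)*z/2))*exp(-sqrt(2)*3^(1/4)*z/2) + (C3*sin(sqrt(2)*3^(1/4)*z/2) + C4*cos(sqrt(2)*3^(1/4)*z/2))*exp(sqrt(2)*3^(1/4)*z/2)


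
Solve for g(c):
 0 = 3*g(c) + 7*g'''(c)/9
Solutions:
 g(c) = C3*exp(-3*7^(2/3)*c/7) + (C1*sin(3*sqrt(3)*7^(2/3)*c/14) + C2*cos(3*sqrt(3)*7^(2/3)*c/14))*exp(3*7^(2/3)*c/14)


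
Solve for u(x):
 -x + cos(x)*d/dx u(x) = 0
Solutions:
 u(x) = C1 + Integral(x/cos(x), x)


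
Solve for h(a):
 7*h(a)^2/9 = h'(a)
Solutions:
 h(a) = -9/(C1 + 7*a)


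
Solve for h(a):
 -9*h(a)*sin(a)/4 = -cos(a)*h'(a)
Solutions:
 h(a) = C1/cos(a)^(9/4)


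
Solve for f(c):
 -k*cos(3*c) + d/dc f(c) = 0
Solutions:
 f(c) = C1 + k*sin(3*c)/3


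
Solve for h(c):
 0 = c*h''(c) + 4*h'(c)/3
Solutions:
 h(c) = C1 + C2/c^(1/3)


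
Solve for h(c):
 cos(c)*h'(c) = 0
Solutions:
 h(c) = C1


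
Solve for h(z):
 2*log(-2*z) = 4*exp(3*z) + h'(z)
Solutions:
 h(z) = C1 + 2*z*log(-z) + 2*z*(-1 + log(2)) - 4*exp(3*z)/3


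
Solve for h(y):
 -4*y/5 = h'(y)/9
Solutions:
 h(y) = C1 - 18*y^2/5


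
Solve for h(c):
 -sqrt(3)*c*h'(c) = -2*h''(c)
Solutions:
 h(c) = C1 + C2*erfi(3^(1/4)*c/2)


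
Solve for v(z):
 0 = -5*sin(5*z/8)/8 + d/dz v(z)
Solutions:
 v(z) = C1 - cos(5*z/8)


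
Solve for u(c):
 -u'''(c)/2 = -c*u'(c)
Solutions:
 u(c) = C1 + Integral(C2*airyai(2^(1/3)*c) + C3*airybi(2^(1/3)*c), c)


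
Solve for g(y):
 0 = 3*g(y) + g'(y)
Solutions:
 g(y) = C1*exp(-3*y)


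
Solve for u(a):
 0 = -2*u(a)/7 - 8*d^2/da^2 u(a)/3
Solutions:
 u(a) = C1*sin(sqrt(21)*a/14) + C2*cos(sqrt(21)*a/14)


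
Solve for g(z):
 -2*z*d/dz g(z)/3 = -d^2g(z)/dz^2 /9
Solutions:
 g(z) = C1 + C2*erfi(sqrt(3)*z)


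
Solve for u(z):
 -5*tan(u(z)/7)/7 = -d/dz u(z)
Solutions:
 u(z) = -7*asin(C1*exp(5*z/49)) + 7*pi
 u(z) = 7*asin(C1*exp(5*z/49))


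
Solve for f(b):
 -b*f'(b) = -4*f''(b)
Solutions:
 f(b) = C1 + C2*erfi(sqrt(2)*b/4)


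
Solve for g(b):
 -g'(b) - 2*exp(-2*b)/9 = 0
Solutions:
 g(b) = C1 + exp(-2*b)/9


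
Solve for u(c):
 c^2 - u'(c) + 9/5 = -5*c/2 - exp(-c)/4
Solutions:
 u(c) = C1 + c^3/3 + 5*c^2/4 + 9*c/5 - exp(-c)/4


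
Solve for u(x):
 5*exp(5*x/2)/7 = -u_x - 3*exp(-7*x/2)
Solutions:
 u(x) = C1 - 2*exp(5*x/2)/7 + 6*exp(-7*x/2)/7


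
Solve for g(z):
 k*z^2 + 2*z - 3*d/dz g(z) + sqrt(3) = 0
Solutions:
 g(z) = C1 + k*z^3/9 + z^2/3 + sqrt(3)*z/3


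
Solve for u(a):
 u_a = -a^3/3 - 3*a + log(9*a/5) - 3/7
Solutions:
 u(a) = C1 - a^4/12 - 3*a^2/2 + a*log(a) - 10*a/7 + a*log(9/5)


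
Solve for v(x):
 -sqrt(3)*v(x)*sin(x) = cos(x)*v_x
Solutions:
 v(x) = C1*cos(x)^(sqrt(3))


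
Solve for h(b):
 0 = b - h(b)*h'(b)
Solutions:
 h(b) = -sqrt(C1 + b^2)
 h(b) = sqrt(C1 + b^2)


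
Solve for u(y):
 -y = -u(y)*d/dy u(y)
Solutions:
 u(y) = -sqrt(C1 + y^2)
 u(y) = sqrt(C1 + y^2)


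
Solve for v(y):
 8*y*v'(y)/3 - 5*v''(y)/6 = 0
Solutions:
 v(y) = C1 + C2*erfi(2*sqrt(10)*y/5)


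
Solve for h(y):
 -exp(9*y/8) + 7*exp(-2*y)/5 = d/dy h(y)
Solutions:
 h(y) = C1 - 8*exp(9*y/8)/9 - 7*exp(-2*y)/10


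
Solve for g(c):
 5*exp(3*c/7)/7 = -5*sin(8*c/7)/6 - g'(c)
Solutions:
 g(c) = C1 - 5*exp(3*c/7)/3 + 35*cos(8*c/7)/48


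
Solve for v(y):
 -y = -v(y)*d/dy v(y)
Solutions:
 v(y) = -sqrt(C1 + y^2)
 v(y) = sqrt(C1 + y^2)


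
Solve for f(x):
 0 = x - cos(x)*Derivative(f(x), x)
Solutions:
 f(x) = C1 + Integral(x/cos(x), x)


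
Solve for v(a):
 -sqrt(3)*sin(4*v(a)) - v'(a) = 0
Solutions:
 v(a) = -acos((-C1 - exp(8*sqrt(3)*a))/(C1 - exp(8*sqrt(3)*a)))/4 + pi/2
 v(a) = acos((-C1 - exp(8*sqrt(3)*a))/(C1 - exp(8*sqrt(3)*a)))/4


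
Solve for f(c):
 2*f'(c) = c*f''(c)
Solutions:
 f(c) = C1 + C2*c^3


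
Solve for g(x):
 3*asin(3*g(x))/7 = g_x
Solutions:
 Integral(1/asin(3*_y), (_y, g(x))) = C1 + 3*x/7


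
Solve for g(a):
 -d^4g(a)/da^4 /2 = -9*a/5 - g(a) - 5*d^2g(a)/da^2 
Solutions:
 g(a) = C1*exp(-a*sqrt(5 + 3*sqrt(3))) + C2*exp(a*sqrt(5 + 3*sqrt(3))) + C3*sin(a*sqrt(-5 + 3*sqrt(3))) + C4*cos(a*sqrt(-5 + 3*sqrt(3))) - 9*a/5


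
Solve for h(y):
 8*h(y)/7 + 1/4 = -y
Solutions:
 h(y) = -7*y/8 - 7/32


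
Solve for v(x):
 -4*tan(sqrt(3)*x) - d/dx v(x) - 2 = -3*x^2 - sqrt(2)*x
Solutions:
 v(x) = C1 + x^3 + sqrt(2)*x^2/2 - 2*x + 4*sqrt(3)*log(cos(sqrt(3)*x))/3


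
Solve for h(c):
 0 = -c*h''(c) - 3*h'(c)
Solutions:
 h(c) = C1 + C2/c^2


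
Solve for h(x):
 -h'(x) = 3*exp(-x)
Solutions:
 h(x) = C1 + 3*exp(-x)


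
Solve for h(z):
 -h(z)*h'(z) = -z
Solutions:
 h(z) = -sqrt(C1 + z^2)
 h(z) = sqrt(C1 + z^2)


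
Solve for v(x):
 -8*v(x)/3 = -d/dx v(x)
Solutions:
 v(x) = C1*exp(8*x/3)


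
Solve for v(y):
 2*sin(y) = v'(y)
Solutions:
 v(y) = C1 - 2*cos(y)


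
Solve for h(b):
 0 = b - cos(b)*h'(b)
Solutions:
 h(b) = C1 + Integral(b/cos(b), b)


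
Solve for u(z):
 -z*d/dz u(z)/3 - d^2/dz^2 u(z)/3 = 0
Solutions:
 u(z) = C1 + C2*erf(sqrt(2)*z/2)


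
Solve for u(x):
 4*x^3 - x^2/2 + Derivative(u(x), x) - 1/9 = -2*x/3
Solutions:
 u(x) = C1 - x^4 + x^3/6 - x^2/3 + x/9


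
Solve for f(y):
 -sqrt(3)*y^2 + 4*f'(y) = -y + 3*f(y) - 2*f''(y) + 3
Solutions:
 f(y) = C1*exp(-y*(1 + sqrt(10)/2)) + C2*exp(y*(-1 + sqrt(10)/2)) - sqrt(3)*y^2/3 - 8*sqrt(3)*y/9 + y/3 - 44*sqrt(3)/27 - 5/9


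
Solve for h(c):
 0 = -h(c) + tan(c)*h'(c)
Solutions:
 h(c) = C1*sin(c)


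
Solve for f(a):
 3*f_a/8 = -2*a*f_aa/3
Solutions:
 f(a) = C1 + C2*a^(7/16)


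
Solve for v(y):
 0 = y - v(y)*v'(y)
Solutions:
 v(y) = -sqrt(C1 + y^2)
 v(y) = sqrt(C1 + y^2)


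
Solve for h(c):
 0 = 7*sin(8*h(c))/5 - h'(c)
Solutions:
 -7*c/5 + log(cos(8*h(c)) - 1)/16 - log(cos(8*h(c)) + 1)/16 = C1


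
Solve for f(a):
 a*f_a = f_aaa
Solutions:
 f(a) = C1 + Integral(C2*airyai(a) + C3*airybi(a), a)


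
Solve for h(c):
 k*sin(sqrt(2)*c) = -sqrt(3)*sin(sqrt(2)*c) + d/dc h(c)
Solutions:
 h(c) = C1 - sqrt(2)*k*cos(sqrt(2)*c)/2 - sqrt(6)*cos(sqrt(2)*c)/2


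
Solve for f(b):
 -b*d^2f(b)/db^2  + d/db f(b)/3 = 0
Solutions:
 f(b) = C1 + C2*b^(4/3)


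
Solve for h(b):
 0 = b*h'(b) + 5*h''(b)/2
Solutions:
 h(b) = C1 + C2*erf(sqrt(5)*b/5)


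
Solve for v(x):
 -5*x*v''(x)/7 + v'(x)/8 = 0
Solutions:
 v(x) = C1 + C2*x^(47/40)


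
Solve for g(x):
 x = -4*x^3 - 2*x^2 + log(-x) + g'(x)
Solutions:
 g(x) = C1 + x^4 + 2*x^3/3 + x^2/2 - x*log(-x) + x


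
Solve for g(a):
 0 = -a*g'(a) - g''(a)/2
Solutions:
 g(a) = C1 + C2*erf(a)


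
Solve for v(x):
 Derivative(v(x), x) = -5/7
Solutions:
 v(x) = C1 - 5*x/7


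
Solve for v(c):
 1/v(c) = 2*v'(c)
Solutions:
 v(c) = -sqrt(C1 + c)
 v(c) = sqrt(C1 + c)


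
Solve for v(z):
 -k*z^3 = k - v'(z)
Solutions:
 v(z) = C1 + k*z^4/4 + k*z


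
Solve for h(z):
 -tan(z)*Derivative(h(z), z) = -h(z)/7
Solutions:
 h(z) = C1*sin(z)^(1/7)


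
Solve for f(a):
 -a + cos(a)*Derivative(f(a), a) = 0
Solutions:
 f(a) = C1 + Integral(a/cos(a), a)


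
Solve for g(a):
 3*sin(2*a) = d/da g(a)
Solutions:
 g(a) = C1 - 3*cos(2*a)/2


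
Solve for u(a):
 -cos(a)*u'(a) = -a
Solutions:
 u(a) = C1 + Integral(a/cos(a), a)


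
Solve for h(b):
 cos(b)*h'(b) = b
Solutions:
 h(b) = C1 + Integral(b/cos(b), b)


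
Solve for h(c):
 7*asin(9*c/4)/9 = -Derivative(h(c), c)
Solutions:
 h(c) = C1 - 7*c*asin(9*c/4)/9 - 7*sqrt(16 - 81*c^2)/81


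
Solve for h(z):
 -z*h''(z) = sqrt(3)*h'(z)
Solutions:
 h(z) = C1 + C2*z^(1 - sqrt(3))


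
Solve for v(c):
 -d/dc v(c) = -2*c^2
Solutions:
 v(c) = C1 + 2*c^3/3


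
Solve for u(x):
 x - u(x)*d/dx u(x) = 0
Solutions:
 u(x) = -sqrt(C1 + x^2)
 u(x) = sqrt(C1 + x^2)


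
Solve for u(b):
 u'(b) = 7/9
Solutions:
 u(b) = C1 + 7*b/9


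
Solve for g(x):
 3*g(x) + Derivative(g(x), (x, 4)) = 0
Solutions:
 g(x) = (C1*sin(sqrt(2)*3^(1/4)*x/2) + C2*cos(sqrt(2)*3^(1/4)*x/2))*exp(-sqrt(2)*3^(1/4)*x/2) + (C3*sin(sqrt(2)*3^(1/4)*x/2) + C4*cos(sqrt(2)*3^(1/4)*x/2))*exp(sqrt(2)*3^(1/4)*x/2)


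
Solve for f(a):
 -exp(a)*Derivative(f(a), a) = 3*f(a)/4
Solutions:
 f(a) = C1*exp(3*exp(-a)/4)


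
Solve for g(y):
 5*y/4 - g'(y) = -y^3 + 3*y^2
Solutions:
 g(y) = C1 + y^4/4 - y^3 + 5*y^2/8


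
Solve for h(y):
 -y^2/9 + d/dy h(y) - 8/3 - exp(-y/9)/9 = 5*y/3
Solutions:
 h(y) = C1 + y^3/27 + 5*y^2/6 + 8*y/3 - 1/exp(y)^(1/9)


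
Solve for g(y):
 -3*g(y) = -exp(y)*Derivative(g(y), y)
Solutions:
 g(y) = C1*exp(-3*exp(-y))


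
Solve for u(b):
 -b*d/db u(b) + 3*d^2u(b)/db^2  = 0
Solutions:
 u(b) = C1 + C2*erfi(sqrt(6)*b/6)


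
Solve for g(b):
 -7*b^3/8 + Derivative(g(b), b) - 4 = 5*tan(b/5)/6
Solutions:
 g(b) = C1 + 7*b^4/32 + 4*b - 25*log(cos(b/5))/6


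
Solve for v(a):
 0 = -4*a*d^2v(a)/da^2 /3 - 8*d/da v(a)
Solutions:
 v(a) = C1 + C2/a^5


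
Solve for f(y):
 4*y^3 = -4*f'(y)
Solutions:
 f(y) = C1 - y^4/4


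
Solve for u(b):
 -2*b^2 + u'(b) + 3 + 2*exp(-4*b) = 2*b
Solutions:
 u(b) = C1 + 2*b^3/3 + b^2 - 3*b + exp(-4*b)/2


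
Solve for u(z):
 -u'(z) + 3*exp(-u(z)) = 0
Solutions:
 u(z) = log(C1 + 3*z)


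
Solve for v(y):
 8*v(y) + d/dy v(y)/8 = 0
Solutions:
 v(y) = C1*exp(-64*y)


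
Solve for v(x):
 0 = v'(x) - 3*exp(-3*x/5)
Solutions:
 v(x) = C1 - 5*exp(-3*x/5)


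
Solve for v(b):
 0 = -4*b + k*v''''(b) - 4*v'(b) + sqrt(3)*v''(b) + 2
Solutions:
 v(b) = C1 + C2*exp(b*(-3^(2/3)*(sqrt((36 + sqrt(3)/k)/k^2) - 6/k)^(1/3) + 3^(5/6)/(k*(sqrt((36 + sqrt(3)/k)/k^2) - 6/k)^(1/3)))/3) + C3*exp(b*(3^(2/3)*(sqrt((36 + sqrt(3)/k)/k^2) - 6/k)^(1/3)/6 - 3^(1/6)*I*(sqrt((36 + sqrt(3)/k)/k^2) - 6/k)^(1/3)/2 + 2*sqrt(3)/(k*(-3^(2/3) + 3*3^(1/6)*I)*(sqrt((36 + sqrt(3)/k)/k^2) - 6/k)^(1/3)))) + C4*exp(b*(3^(2/3)*(sqrt((36 + sqrt(3)/k)/k^2) - 6/k)^(1/3)/6 + 3^(1/6)*I*(sqrt((36 + sqrt(3)/k)/k^2) - 6/k)^(1/3)/2 - 2*sqrt(3)/(k*(3^(2/3) + 3*3^(1/6)*I)*(sqrt((36 + sqrt(3)/k)/k^2) - 6/k)^(1/3)))) - b^2/2 - sqrt(3)*b/4 + b/2


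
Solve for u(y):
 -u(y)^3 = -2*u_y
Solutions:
 u(y) = -sqrt(-1/(C1 + y))
 u(y) = sqrt(-1/(C1 + y))


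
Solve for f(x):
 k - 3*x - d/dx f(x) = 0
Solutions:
 f(x) = C1 + k*x - 3*x^2/2


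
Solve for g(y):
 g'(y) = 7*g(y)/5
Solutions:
 g(y) = C1*exp(7*y/5)


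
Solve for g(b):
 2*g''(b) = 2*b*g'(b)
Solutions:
 g(b) = C1 + C2*erfi(sqrt(2)*b/2)


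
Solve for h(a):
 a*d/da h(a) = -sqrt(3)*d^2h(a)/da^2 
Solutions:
 h(a) = C1 + C2*erf(sqrt(2)*3^(3/4)*a/6)


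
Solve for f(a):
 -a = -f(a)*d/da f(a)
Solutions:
 f(a) = -sqrt(C1 + a^2)
 f(a) = sqrt(C1 + a^2)


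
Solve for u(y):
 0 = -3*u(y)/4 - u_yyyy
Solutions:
 u(y) = (C1*sin(3^(1/4)*y/2) + C2*cos(3^(1/4)*y/2))*exp(-3^(1/4)*y/2) + (C3*sin(3^(1/4)*y/2) + C4*cos(3^(1/4)*y/2))*exp(3^(1/4)*y/2)


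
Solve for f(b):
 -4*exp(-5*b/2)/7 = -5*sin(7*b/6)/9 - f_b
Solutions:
 f(b) = C1 + 10*cos(7*b/6)/21 - 8*exp(-5*b/2)/35


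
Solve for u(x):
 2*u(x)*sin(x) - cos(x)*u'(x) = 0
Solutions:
 u(x) = C1/cos(x)^2


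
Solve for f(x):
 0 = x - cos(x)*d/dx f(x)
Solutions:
 f(x) = C1 + Integral(x/cos(x), x)


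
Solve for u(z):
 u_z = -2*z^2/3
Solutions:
 u(z) = C1 - 2*z^3/9


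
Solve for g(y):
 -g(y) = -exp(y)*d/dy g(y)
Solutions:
 g(y) = C1*exp(-exp(-y))


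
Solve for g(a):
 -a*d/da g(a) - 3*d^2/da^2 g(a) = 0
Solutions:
 g(a) = C1 + C2*erf(sqrt(6)*a/6)


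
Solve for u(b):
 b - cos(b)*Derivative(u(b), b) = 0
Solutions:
 u(b) = C1 + Integral(b/cos(b), b)


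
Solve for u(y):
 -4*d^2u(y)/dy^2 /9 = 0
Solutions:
 u(y) = C1 + C2*y


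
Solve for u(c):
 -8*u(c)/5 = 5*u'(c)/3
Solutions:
 u(c) = C1*exp(-24*c/25)


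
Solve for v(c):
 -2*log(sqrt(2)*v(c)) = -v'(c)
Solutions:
 -Integral(1/(2*log(_y) + log(2)), (_y, v(c))) = C1 - c


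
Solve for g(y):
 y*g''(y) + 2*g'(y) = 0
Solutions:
 g(y) = C1 + C2/y


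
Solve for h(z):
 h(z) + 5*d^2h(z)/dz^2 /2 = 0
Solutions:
 h(z) = C1*sin(sqrt(10)*z/5) + C2*cos(sqrt(10)*z/5)


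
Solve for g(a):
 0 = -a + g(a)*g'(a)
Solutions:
 g(a) = -sqrt(C1 + a^2)
 g(a) = sqrt(C1 + a^2)


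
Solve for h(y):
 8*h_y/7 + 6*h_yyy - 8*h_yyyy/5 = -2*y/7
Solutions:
 h(y) = C1 + C2*exp(y*(-5^(1/3)*7^(2/3)*(8*sqrt(191) + 207)^(1/3) - 35*5^(2/3)*7^(1/3)/(8*sqrt(191) + 207)^(1/3) + 70)/56)*sin(sqrt(3)*35^(1/3)*y*(-7^(1/3)*(8*sqrt(191) + 207)^(1/3) + 35*5^(1/3)/(8*sqrt(191) + 207)^(1/3))/56) + C3*exp(y*(-5^(1/3)*7^(2/3)*(8*sqrt(191) + 207)^(1/3) - 35*5^(2/3)*7^(1/3)/(8*sqrt(191) + 207)^(1/3) + 70)/56)*cos(sqrt(3)*35^(1/3)*y*(-7^(1/3)*(8*sqrt(191) + 207)^(1/3) + 35*5^(1/3)/(8*sqrt(191) + 207)^(1/3))/56) + C4*exp(y*(35*5^(2/3)*7^(1/3)/(8*sqrt(191) + 207)^(1/3) + 35 + 5^(1/3)*7^(2/3)*(8*sqrt(191) + 207)^(1/3))/28) - y^2/8


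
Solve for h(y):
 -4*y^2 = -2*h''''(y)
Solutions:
 h(y) = C1 + C2*y + C3*y^2 + C4*y^3 + y^6/180


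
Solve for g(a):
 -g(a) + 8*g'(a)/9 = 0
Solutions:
 g(a) = C1*exp(9*a/8)


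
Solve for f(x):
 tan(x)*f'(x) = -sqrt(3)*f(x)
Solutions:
 f(x) = C1/sin(x)^(sqrt(3))


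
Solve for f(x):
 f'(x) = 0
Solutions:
 f(x) = C1


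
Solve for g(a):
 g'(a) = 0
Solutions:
 g(a) = C1


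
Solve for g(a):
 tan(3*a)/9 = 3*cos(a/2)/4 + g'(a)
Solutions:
 g(a) = C1 - log(cos(3*a))/27 - 3*sin(a/2)/2


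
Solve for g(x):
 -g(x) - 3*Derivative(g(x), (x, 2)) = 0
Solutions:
 g(x) = C1*sin(sqrt(3)*x/3) + C2*cos(sqrt(3)*x/3)


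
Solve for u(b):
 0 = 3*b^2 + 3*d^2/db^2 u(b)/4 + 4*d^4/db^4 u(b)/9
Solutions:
 u(b) = C1 + C2*b + C3*sin(3*sqrt(3)*b/4) + C4*cos(3*sqrt(3)*b/4) - b^4/3 + 64*b^2/27


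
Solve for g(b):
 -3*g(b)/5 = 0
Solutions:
 g(b) = 0


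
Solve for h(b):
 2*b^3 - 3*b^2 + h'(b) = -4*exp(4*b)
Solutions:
 h(b) = C1 - b^4/2 + b^3 - exp(4*b)


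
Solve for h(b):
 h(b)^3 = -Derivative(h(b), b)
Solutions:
 h(b) = -sqrt(2)*sqrt(-1/(C1 - b))/2
 h(b) = sqrt(2)*sqrt(-1/(C1 - b))/2


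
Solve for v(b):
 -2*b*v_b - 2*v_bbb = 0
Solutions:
 v(b) = C1 + Integral(C2*airyai(-b) + C3*airybi(-b), b)


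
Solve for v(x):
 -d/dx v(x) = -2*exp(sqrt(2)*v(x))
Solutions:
 v(x) = sqrt(2)*(2*log(-1/(C1 + 2*x)) - log(2))/4


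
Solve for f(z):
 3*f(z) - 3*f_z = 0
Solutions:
 f(z) = C1*exp(z)


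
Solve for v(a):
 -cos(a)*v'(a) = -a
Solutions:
 v(a) = C1 + Integral(a/cos(a), a)


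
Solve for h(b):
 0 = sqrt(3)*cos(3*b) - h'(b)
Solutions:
 h(b) = C1 + sqrt(3)*sin(3*b)/3


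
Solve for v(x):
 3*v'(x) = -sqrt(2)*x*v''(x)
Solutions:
 v(x) = C1 + C2*x^(1 - 3*sqrt(2)/2)


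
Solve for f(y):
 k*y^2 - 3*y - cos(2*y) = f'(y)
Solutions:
 f(y) = C1 + k*y^3/3 - 3*y^2/2 - sin(2*y)/2


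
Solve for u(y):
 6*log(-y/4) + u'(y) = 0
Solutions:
 u(y) = C1 - 6*y*log(-y) + 6*y*(1 + 2*log(2))


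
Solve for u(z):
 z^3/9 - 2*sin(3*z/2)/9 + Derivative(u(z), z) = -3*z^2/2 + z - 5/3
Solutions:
 u(z) = C1 - z^4/36 - z^3/2 + z^2/2 - 5*z/3 - 4*cos(3*z/2)/27


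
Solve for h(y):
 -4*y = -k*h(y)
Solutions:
 h(y) = 4*y/k


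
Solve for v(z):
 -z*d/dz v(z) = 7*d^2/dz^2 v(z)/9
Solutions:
 v(z) = C1 + C2*erf(3*sqrt(14)*z/14)


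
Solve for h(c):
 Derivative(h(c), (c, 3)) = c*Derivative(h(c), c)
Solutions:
 h(c) = C1 + Integral(C2*airyai(c) + C3*airybi(c), c)


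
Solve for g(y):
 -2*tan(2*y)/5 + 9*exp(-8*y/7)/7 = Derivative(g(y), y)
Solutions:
 g(y) = C1 - log(tan(2*y)^2 + 1)/10 - 9*exp(-8*y/7)/8


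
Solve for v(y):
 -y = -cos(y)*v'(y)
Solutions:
 v(y) = C1 + Integral(y/cos(y), y)


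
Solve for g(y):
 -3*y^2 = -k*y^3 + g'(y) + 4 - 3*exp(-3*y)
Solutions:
 g(y) = C1 + k*y^4/4 - y^3 - 4*y - exp(-3*y)


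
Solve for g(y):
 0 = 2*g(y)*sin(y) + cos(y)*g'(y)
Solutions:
 g(y) = C1*cos(y)^2


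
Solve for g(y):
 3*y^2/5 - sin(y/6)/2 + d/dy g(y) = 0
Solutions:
 g(y) = C1 - y^3/5 - 3*cos(y/6)


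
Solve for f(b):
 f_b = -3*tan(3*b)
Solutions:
 f(b) = C1 + log(cos(3*b))


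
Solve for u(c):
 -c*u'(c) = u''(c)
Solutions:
 u(c) = C1 + C2*erf(sqrt(2)*c/2)


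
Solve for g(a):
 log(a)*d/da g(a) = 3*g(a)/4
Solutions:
 g(a) = C1*exp(3*li(a)/4)


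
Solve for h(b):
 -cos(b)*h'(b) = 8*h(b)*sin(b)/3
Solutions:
 h(b) = C1*cos(b)^(8/3)


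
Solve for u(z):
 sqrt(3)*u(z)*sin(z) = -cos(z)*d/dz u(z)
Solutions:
 u(z) = C1*cos(z)^(sqrt(3))


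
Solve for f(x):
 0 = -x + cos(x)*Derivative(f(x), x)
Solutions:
 f(x) = C1 + Integral(x/cos(x), x)


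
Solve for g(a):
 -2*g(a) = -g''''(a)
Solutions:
 g(a) = C1*exp(-2^(1/4)*a) + C2*exp(2^(1/4)*a) + C3*sin(2^(1/4)*a) + C4*cos(2^(1/4)*a)


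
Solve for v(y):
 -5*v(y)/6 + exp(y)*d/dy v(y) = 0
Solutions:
 v(y) = C1*exp(-5*exp(-y)/6)


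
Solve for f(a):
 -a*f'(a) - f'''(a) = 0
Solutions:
 f(a) = C1 + Integral(C2*airyai(-a) + C3*airybi(-a), a)


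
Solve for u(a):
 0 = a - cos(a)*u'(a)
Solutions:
 u(a) = C1 + Integral(a/cos(a), a)


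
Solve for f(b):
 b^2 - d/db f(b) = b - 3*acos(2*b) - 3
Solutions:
 f(b) = C1 + b^3/3 - b^2/2 + 3*b*acos(2*b) + 3*b - 3*sqrt(1 - 4*b^2)/2


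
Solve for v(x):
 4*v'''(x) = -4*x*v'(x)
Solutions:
 v(x) = C1 + Integral(C2*airyai(-x) + C3*airybi(-x), x)


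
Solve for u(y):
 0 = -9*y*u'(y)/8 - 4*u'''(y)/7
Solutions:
 u(y) = C1 + Integral(C2*airyai(-126^(1/3)*y/4) + C3*airybi(-126^(1/3)*y/4), y)


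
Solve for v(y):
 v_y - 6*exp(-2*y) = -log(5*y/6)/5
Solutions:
 v(y) = C1 - y*log(y)/5 + y*(-log(5) + 1 + log(6))/5 - 3*exp(-2*y)


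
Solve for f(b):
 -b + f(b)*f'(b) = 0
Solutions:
 f(b) = -sqrt(C1 + b^2)
 f(b) = sqrt(C1 + b^2)


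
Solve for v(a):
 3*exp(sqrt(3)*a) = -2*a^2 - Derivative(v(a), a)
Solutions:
 v(a) = C1 - 2*a^3/3 - sqrt(3)*exp(sqrt(3)*a)


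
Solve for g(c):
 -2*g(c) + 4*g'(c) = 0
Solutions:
 g(c) = C1*exp(c/2)


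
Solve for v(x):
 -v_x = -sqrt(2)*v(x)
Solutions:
 v(x) = C1*exp(sqrt(2)*x)


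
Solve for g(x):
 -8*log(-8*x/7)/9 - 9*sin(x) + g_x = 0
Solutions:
 g(x) = C1 + 8*x*log(-x)/9 - 8*x*log(7)/9 - 8*x/9 + 8*x*log(2)/3 - 9*cos(x)


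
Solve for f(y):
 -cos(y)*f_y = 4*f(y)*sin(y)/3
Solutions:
 f(y) = C1*cos(y)^(4/3)


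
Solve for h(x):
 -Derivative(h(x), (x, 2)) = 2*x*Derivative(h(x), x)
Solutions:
 h(x) = C1 + C2*erf(x)


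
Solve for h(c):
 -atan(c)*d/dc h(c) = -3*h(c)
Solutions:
 h(c) = C1*exp(3*Integral(1/atan(c), c))


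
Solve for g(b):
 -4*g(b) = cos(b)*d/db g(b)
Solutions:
 g(b) = C1*(sin(b)^2 - 2*sin(b) + 1)/(sin(b)^2 + 2*sin(b) + 1)


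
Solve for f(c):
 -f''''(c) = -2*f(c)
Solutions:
 f(c) = C1*exp(-2^(1/4)*c) + C2*exp(2^(1/4)*c) + C3*sin(2^(1/4)*c) + C4*cos(2^(1/4)*c)


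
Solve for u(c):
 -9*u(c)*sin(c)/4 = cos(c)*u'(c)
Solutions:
 u(c) = C1*cos(c)^(9/4)


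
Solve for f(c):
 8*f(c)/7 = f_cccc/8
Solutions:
 f(c) = C1*exp(-2*sqrt(2)*7^(3/4)*c/7) + C2*exp(2*sqrt(2)*7^(3/4)*c/7) + C3*sin(2*sqrt(2)*7^(3/4)*c/7) + C4*cos(2*sqrt(2)*7^(3/4)*c/7)


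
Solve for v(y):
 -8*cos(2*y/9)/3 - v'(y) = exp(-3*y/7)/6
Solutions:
 v(y) = C1 - 12*sin(2*y/9) + 7*exp(-3*y/7)/18


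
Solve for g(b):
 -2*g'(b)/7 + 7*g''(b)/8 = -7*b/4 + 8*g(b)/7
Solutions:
 g(b) = C1*exp(8*b*(1 - 5*sqrt(2))/49) + C2*exp(8*b*(1 + 5*sqrt(2))/49) + 49*b/32 - 49/128


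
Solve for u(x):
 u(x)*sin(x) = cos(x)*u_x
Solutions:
 u(x) = C1/cos(x)


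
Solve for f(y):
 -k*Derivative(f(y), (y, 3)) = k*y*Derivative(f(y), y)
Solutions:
 f(y) = C1 + Integral(C2*airyai(-y) + C3*airybi(-y), y)


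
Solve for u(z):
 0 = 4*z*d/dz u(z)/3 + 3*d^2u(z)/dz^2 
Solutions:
 u(z) = C1 + C2*erf(sqrt(2)*z/3)


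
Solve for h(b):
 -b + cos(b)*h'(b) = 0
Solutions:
 h(b) = C1 + Integral(b/cos(b), b)


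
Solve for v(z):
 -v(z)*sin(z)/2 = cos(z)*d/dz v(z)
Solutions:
 v(z) = C1*sqrt(cos(z))


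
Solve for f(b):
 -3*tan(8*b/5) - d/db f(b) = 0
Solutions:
 f(b) = C1 + 15*log(cos(8*b/5))/8


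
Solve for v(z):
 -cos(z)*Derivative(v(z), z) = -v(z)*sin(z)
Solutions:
 v(z) = C1/cos(z)


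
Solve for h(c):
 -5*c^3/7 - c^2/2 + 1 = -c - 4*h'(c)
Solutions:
 h(c) = C1 + 5*c^4/112 + c^3/24 - c^2/8 - c/4


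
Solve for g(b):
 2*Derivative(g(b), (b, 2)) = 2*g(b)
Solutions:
 g(b) = C1*exp(-b) + C2*exp(b)


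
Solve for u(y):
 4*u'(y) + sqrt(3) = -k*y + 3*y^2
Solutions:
 u(y) = C1 - k*y^2/8 + y^3/4 - sqrt(3)*y/4


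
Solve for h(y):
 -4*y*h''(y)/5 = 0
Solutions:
 h(y) = C1 + C2*y


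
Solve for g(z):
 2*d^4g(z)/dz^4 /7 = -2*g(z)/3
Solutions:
 g(z) = (C1*sin(sqrt(2)*3^(3/4)*7^(1/4)*z/6) + C2*cos(sqrt(2)*3^(3/4)*7^(1/4)*z/6))*exp(-sqrt(2)*3^(3/4)*7^(1/4)*z/6) + (C3*sin(sqrt(2)*3^(3/4)*7^(1/4)*z/6) + C4*cos(sqrt(2)*3^(3/4)*7^(1/4)*z/6))*exp(sqrt(2)*3^(3/4)*7^(1/4)*z/6)


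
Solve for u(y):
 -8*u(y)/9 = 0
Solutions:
 u(y) = 0


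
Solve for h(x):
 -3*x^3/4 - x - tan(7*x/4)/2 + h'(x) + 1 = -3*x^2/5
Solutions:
 h(x) = C1 + 3*x^4/16 - x^3/5 + x^2/2 - x - 2*log(cos(7*x/4))/7


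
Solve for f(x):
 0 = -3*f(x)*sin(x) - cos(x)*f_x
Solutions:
 f(x) = C1*cos(x)^3


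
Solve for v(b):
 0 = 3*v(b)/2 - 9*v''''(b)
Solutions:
 v(b) = C1*exp(-6^(3/4)*b/6) + C2*exp(6^(3/4)*b/6) + C3*sin(6^(3/4)*b/6) + C4*cos(6^(3/4)*b/6)


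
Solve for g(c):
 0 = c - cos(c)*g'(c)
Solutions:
 g(c) = C1 + Integral(c/cos(c), c)


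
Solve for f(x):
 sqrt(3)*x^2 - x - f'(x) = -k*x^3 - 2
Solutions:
 f(x) = C1 + k*x^4/4 + sqrt(3)*x^3/3 - x^2/2 + 2*x


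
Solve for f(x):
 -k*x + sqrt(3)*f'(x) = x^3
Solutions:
 f(x) = C1 + sqrt(3)*k*x^2/6 + sqrt(3)*x^4/12


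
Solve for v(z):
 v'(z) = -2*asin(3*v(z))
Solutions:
 Integral(1/asin(3*_y), (_y, v(z))) = C1 - 2*z


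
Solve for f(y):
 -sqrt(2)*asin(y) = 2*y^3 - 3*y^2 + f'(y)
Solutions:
 f(y) = C1 - y^4/2 + y^3 - sqrt(2)*(y*asin(y) + sqrt(1 - y^2))


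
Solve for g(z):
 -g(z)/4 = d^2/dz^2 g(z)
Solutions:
 g(z) = C1*sin(z/2) + C2*cos(z/2)


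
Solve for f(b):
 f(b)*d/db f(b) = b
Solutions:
 f(b) = -sqrt(C1 + b^2)
 f(b) = sqrt(C1 + b^2)


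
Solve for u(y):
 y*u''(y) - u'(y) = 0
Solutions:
 u(y) = C1 + C2*y^2


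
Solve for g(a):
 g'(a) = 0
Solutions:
 g(a) = C1


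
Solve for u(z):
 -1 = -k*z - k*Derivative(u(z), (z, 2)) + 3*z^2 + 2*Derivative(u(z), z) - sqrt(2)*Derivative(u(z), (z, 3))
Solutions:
 u(z) = C1 + C2*exp(sqrt(2)*z*(-k + sqrt(k^2 + 8*sqrt(2)))/4) + C3*exp(-sqrt(2)*z*(k + sqrt(k^2 + 8*sqrt(2)))/4) - k^2*z/2 - k*z^2/2 - z^3/2 - 3*sqrt(2)*z/2 - z/2


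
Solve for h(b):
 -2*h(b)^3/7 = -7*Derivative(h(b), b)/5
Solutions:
 h(b) = -7*sqrt(2)*sqrt(-1/(C1 + 10*b))/2
 h(b) = 7*sqrt(2)*sqrt(-1/(C1 + 10*b))/2


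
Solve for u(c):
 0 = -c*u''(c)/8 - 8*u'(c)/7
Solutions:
 u(c) = C1 + C2/c^(57/7)


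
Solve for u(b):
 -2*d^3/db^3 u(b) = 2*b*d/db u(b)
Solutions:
 u(b) = C1 + Integral(C2*airyai(-b) + C3*airybi(-b), b)


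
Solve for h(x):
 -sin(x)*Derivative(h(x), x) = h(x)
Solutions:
 h(x) = C1*sqrt(cos(x) + 1)/sqrt(cos(x) - 1)


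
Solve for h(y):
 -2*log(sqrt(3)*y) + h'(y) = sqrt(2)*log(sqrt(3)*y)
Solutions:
 h(y) = C1 + sqrt(2)*y*log(y) + 2*y*log(y) - 2*y - sqrt(2)*y + y*log(3^(sqrt(2)/2 + 1))


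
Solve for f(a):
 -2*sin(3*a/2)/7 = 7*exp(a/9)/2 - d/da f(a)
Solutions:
 f(a) = C1 + 63*exp(a/9)/2 - 4*cos(3*a/2)/21


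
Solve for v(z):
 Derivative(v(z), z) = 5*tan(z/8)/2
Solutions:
 v(z) = C1 - 20*log(cos(z/8))


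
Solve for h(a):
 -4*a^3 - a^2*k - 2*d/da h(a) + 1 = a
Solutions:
 h(a) = C1 - a^4/2 - a^3*k/6 - a^2/4 + a/2


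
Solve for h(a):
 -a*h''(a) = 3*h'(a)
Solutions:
 h(a) = C1 + C2/a^2


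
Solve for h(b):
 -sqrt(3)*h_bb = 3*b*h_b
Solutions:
 h(b) = C1 + C2*erf(sqrt(2)*3^(1/4)*b/2)


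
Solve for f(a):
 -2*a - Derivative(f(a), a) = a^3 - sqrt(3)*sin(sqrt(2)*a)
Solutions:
 f(a) = C1 - a^4/4 - a^2 - sqrt(6)*cos(sqrt(2)*a)/2


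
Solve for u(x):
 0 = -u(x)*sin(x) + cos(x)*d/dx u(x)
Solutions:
 u(x) = C1/cos(x)


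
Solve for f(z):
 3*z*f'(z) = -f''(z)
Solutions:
 f(z) = C1 + C2*erf(sqrt(6)*z/2)


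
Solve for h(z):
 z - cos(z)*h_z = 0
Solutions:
 h(z) = C1 + Integral(z/cos(z), z)


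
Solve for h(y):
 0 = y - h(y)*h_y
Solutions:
 h(y) = -sqrt(C1 + y^2)
 h(y) = sqrt(C1 + y^2)


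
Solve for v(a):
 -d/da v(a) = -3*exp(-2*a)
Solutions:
 v(a) = C1 - 3*exp(-2*a)/2


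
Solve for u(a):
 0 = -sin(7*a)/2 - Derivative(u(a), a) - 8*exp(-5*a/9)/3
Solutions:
 u(a) = C1 + cos(7*a)/14 + 24*exp(-5*a/9)/5


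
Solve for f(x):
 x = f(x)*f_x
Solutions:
 f(x) = -sqrt(C1 + x^2)
 f(x) = sqrt(C1 + x^2)


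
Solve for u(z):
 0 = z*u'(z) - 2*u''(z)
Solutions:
 u(z) = C1 + C2*erfi(z/2)


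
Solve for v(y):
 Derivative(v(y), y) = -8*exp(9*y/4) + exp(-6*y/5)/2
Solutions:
 v(y) = C1 - 32*exp(9*y/4)/9 - 5*exp(-6*y/5)/12


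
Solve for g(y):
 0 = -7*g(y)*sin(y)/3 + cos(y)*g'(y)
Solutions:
 g(y) = C1/cos(y)^(7/3)


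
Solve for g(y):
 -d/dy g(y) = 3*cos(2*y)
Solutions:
 g(y) = C1 - 3*sin(2*y)/2


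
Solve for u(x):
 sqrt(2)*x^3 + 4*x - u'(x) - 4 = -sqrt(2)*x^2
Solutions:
 u(x) = C1 + sqrt(2)*x^4/4 + sqrt(2)*x^3/3 + 2*x^2 - 4*x


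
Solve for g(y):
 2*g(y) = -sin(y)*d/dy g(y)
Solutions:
 g(y) = C1*(cos(y) + 1)/(cos(y) - 1)


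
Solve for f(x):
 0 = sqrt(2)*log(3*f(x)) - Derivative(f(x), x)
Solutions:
 -sqrt(2)*Integral(1/(log(_y) + log(3)), (_y, f(x)))/2 = C1 - x


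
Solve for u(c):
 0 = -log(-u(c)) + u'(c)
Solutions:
 -li(-u(c)) = C1 + c


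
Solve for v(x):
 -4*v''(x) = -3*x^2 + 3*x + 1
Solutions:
 v(x) = C1 + C2*x + x^4/16 - x^3/8 - x^2/8


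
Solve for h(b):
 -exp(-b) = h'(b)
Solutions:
 h(b) = C1 + exp(-b)


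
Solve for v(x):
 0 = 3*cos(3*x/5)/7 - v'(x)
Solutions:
 v(x) = C1 + 5*sin(3*x/5)/7


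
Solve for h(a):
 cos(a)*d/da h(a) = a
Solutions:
 h(a) = C1 + Integral(a/cos(a), a)


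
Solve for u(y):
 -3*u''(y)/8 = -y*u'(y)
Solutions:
 u(y) = C1 + C2*erfi(2*sqrt(3)*y/3)


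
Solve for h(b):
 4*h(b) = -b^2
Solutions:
 h(b) = -b^2/4


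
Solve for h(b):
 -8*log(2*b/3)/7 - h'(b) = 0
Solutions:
 h(b) = C1 - 8*b*log(b)/7 - 8*b*log(2)/7 + 8*b/7 + 8*b*log(3)/7


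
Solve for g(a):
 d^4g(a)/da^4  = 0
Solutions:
 g(a) = C1 + C2*a + C3*a^2 + C4*a^3


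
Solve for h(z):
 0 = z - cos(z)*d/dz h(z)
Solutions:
 h(z) = C1 + Integral(z/cos(z), z)


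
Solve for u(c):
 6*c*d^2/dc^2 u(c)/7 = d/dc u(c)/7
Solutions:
 u(c) = C1 + C2*c^(7/6)


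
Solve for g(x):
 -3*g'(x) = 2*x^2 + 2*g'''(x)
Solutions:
 g(x) = C1 + C2*sin(sqrt(6)*x/2) + C3*cos(sqrt(6)*x/2) - 2*x^3/9 + 8*x/9


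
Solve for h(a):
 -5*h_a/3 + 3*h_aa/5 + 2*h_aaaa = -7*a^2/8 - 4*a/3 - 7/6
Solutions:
 h(a) = C1 + C2*exp(a*(-90^(1/3)*(125 + sqrt(15715))^(1/3) + 3*300^(1/3)/(125 + sqrt(15715))^(1/3))/60)*sin(10^(1/3)*3^(1/6)*a*(10^(1/3)*3^(2/3)/(125 + sqrt(15715))^(1/3) + (125 + sqrt(15715))^(1/3))/20) + C3*exp(a*(-90^(1/3)*(125 + sqrt(15715))^(1/3) + 3*300^(1/3)/(125 + sqrt(15715))^(1/3))/60)*cos(10^(1/3)*3^(1/6)*a*(10^(1/3)*3^(2/3)/(125 + sqrt(15715))^(1/3) + (125 + sqrt(15715))^(1/3))/20) + C4*exp(-a*(-90^(1/3)*(125 + sqrt(15715))^(1/3) + 3*300^(1/3)/(125 + sqrt(15715))^(1/3))/30) + 7*a^3/40 + 589*a^2/1000 + 14051*a/12500


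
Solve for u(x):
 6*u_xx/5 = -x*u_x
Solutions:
 u(x) = C1 + C2*erf(sqrt(15)*x/6)


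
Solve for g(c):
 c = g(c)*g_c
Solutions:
 g(c) = -sqrt(C1 + c^2)
 g(c) = sqrt(C1 + c^2)


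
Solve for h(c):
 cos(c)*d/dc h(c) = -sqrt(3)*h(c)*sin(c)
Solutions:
 h(c) = C1*cos(c)^(sqrt(3))


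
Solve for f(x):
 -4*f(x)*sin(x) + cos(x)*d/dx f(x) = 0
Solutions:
 f(x) = C1/cos(x)^4


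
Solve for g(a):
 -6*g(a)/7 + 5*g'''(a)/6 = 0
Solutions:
 g(a) = C3*exp(210^(2/3)*a/35) + (C1*sin(3*3^(1/6)*70^(2/3)*a/70) + C2*cos(3*3^(1/6)*70^(2/3)*a/70))*exp(-210^(2/3)*a/70)


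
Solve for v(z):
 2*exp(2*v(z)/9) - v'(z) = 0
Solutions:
 v(z) = 9*log(-sqrt(-1/(C1 + 2*z))) - 9*log(2)/2 + 9*log(3)
 v(z) = 9*log(-1/(C1 + 2*z))/2 - 9*log(2)/2 + 9*log(3)


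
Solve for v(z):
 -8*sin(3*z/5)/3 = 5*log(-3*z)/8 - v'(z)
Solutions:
 v(z) = C1 + 5*z*log(-z)/8 - 5*z/8 + 5*z*log(3)/8 - 40*cos(3*z/5)/9


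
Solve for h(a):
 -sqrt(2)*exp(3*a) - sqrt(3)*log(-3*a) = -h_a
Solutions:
 h(a) = C1 + sqrt(3)*a*log(-a) + sqrt(3)*a*(-1 + log(3)) + sqrt(2)*exp(3*a)/3


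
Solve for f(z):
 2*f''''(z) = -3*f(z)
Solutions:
 f(z) = (C1*sin(6^(1/4)*z/2) + C2*cos(6^(1/4)*z/2))*exp(-6^(1/4)*z/2) + (C3*sin(6^(1/4)*z/2) + C4*cos(6^(1/4)*z/2))*exp(6^(1/4)*z/2)


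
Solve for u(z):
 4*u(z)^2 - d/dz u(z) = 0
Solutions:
 u(z) = -1/(C1 + 4*z)


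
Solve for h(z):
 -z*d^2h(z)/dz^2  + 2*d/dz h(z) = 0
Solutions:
 h(z) = C1 + C2*z^3


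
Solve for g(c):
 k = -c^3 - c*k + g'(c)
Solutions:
 g(c) = C1 + c^4/4 + c^2*k/2 + c*k


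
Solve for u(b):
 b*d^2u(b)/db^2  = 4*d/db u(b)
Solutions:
 u(b) = C1 + C2*b^5


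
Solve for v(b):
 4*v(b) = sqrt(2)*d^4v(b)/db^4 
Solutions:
 v(b) = C1*exp(-2^(3/8)*b) + C2*exp(2^(3/8)*b) + C3*sin(2^(3/8)*b) + C4*cos(2^(3/8)*b)


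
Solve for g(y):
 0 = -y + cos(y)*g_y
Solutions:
 g(y) = C1 + Integral(y/cos(y), y)


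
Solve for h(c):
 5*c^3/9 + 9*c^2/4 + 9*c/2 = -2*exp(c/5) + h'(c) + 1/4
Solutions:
 h(c) = C1 + 5*c^4/36 + 3*c^3/4 + 9*c^2/4 - c/4 + 10*exp(c/5)


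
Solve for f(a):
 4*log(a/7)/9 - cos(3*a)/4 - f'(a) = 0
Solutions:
 f(a) = C1 + 4*a*log(a)/9 - 4*a*log(7)/9 - 4*a/9 - sin(3*a)/12


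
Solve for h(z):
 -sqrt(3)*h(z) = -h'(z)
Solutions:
 h(z) = C1*exp(sqrt(3)*z)


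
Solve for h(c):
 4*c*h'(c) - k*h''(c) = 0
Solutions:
 h(c) = C1 + C2*erf(sqrt(2)*c*sqrt(-1/k))/sqrt(-1/k)


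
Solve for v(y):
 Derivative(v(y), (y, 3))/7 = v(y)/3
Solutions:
 v(y) = C3*exp(3^(2/3)*7^(1/3)*y/3) + (C1*sin(3^(1/6)*7^(1/3)*y/2) + C2*cos(3^(1/6)*7^(1/3)*y/2))*exp(-3^(2/3)*7^(1/3)*y/6)


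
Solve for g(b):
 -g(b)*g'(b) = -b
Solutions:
 g(b) = -sqrt(C1 + b^2)
 g(b) = sqrt(C1 + b^2)


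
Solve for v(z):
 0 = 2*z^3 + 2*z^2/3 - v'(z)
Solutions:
 v(z) = C1 + z^4/2 + 2*z^3/9


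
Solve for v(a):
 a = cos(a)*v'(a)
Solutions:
 v(a) = C1 + Integral(a/cos(a), a)


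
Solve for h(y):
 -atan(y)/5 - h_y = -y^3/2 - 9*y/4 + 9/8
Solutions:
 h(y) = C1 + y^4/8 + 9*y^2/8 - y*atan(y)/5 - 9*y/8 + log(y^2 + 1)/10


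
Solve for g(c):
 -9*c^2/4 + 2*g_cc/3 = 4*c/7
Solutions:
 g(c) = C1 + C2*c + 9*c^4/32 + c^3/7


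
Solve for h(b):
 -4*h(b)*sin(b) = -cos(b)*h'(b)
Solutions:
 h(b) = C1/cos(b)^4


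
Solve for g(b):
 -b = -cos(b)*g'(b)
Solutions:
 g(b) = C1 + Integral(b/cos(b), b)


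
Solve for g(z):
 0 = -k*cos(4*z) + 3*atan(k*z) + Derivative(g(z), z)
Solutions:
 g(z) = C1 + k*sin(4*z)/4 - 3*Piecewise((z*atan(k*z) - log(k^2*z^2 + 1)/(2*k), Ne(k, 0)), (0, True))


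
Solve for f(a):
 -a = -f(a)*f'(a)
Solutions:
 f(a) = -sqrt(C1 + a^2)
 f(a) = sqrt(C1 + a^2)


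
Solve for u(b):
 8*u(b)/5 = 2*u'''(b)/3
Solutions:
 u(b) = C3*exp(12^(1/3)*5^(2/3)*b/5) + (C1*sin(10^(2/3)*3^(5/6)*b/10) + C2*cos(10^(2/3)*3^(5/6)*b/10))*exp(-12^(1/3)*5^(2/3)*b/10)


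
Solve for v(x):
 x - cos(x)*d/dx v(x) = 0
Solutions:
 v(x) = C1 + Integral(x/cos(x), x)


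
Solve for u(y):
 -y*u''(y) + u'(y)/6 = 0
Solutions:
 u(y) = C1 + C2*y^(7/6)


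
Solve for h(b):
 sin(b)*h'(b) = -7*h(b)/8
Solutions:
 h(b) = C1*(cos(b) + 1)^(7/16)/(cos(b) - 1)^(7/16)


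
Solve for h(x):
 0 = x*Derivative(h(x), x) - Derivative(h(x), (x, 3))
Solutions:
 h(x) = C1 + Integral(C2*airyai(x) + C3*airybi(x), x)


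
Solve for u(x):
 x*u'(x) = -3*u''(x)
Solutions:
 u(x) = C1 + C2*erf(sqrt(6)*x/6)


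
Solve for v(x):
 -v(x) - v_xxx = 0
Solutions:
 v(x) = C3*exp(-x) + (C1*sin(sqrt(3)*x/2) + C2*cos(sqrt(3)*x/2))*exp(x/2)


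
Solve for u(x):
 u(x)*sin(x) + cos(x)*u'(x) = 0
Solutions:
 u(x) = C1*cos(x)


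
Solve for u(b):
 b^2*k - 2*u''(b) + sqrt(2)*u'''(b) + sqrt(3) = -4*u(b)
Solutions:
 u(b) = C1*exp(b*(2/(3*sqrt(138) + 25*sqrt(2))^(1/3) + 2*sqrt(2) + (3*sqrt(138) + 25*sqrt(2))^(1/3))/6)*sin(sqrt(3)*b*(-(3*sqrt(138) + 25*sqrt(2))^(1/3) + 2/(3*sqrt(138) + 25*sqrt(2))^(1/3))/6) + C2*exp(b*(2/(3*sqrt(138) + 25*sqrt(2))^(1/3) + 2*sqrt(2) + (3*sqrt(138) + 25*sqrt(2))^(1/3))/6)*cos(sqrt(3)*b*(-(3*sqrt(138) + 25*sqrt(2))^(1/3) + 2/(3*sqrt(138) + 25*sqrt(2))^(1/3))/6) + C3*exp(b*(-(3*sqrt(138) + 25*sqrt(2))^(1/3) - 2/(3*sqrt(138) + 25*sqrt(2))^(1/3) + sqrt(2))/3) - b^2*k/4 - k/4 - sqrt(3)/4


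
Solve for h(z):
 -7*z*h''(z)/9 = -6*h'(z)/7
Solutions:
 h(z) = C1 + C2*z^(103/49)


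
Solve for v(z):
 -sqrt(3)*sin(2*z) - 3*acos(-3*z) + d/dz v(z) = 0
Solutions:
 v(z) = C1 + 3*z*acos(-3*z) + sqrt(1 - 9*z^2) - sqrt(3)*cos(2*z)/2


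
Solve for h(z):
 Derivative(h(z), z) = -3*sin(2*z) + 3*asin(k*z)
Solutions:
 h(z) = C1 + 3*Piecewise((z*asin(k*z) + sqrt(-k^2*z^2 + 1)/k, Ne(k, 0)), (0, True)) + 3*cos(2*z)/2


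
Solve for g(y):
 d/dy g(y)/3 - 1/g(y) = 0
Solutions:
 g(y) = -sqrt(C1 + 6*y)
 g(y) = sqrt(C1 + 6*y)


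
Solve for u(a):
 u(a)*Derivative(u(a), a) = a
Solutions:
 u(a) = -sqrt(C1 + a^2)
 u(a) = sqrt(C1 + a^2)


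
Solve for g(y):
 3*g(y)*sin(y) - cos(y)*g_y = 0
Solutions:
 g(y) = C1/cos(y)^3


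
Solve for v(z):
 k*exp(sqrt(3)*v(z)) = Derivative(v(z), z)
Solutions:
 v(z) = sqrt(3)*(2*log(-1/(C1 + k*z)) - log(3))/6


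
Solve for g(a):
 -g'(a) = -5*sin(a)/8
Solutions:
 g(a) = C1 - 5*cos(a)/8


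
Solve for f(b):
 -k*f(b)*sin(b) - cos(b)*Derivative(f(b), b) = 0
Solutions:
 f(b) = C1*exp(k*log(cos(b)))


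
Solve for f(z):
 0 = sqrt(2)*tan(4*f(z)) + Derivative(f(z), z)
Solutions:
 f(z) = -asin(C1*exp(-4*sqrt(2)*z))/4 + pi/4
 f(z) = asin(C1*exp(-4*sqrt(2)*z))/4


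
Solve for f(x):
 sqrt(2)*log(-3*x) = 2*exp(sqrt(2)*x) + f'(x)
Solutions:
 f(x) = C1 + sqrt(2)*x*log(-x) + sqrt(2)*x*(-1 + log(3)) - sqrt(2)*exp(sqrt(2)*x)


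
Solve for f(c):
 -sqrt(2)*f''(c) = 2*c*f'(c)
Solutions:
 f(c) = C1 + C2*erf(2^(3/4)*c/2)


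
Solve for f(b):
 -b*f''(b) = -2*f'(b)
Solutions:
 f(b) = C1 + C2*b^3


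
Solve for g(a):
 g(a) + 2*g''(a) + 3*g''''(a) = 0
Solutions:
 g(a) = (C1*sin(3^(3/4)*a*cos(atan(sqrt(2))/2)/3) + C2*cos(3^(3/4)*a*cos(atan(sqrt(2))/2)/3))*exp(-3^(3/4)*a*sin(atan(sqrt(2))/2)/3) + (C3*sin(3^(3/4)*a*cos(atan(sqrt(2))/2)/3) + C4*cos(3^(3/4)*a*cos(atan(sqrt(2))/2)/3))*exp(3^(3/4)*a*sin(atan(sqrt(2))/2)/3)


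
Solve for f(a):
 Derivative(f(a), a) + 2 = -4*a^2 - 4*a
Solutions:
 f(a) = C1 - 4*a^3/3 - 2*a^2 - 2*a


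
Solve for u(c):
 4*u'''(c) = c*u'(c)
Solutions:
 u(c) = C1 + Integral(C2*airyai(2^(1/3)*c/2) + C3*airybi(2^(1/3)*c/2), c)


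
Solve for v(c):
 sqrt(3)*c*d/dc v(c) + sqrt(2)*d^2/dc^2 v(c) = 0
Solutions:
 v(c) = C1 + C2*erf(6^(1/4)*c/2)


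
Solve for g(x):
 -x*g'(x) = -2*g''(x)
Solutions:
 g(x) = C1 + C2*erfi(x/2)


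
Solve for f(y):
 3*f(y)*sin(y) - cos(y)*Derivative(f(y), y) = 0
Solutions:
 f(y) = C1/cos(y)^3


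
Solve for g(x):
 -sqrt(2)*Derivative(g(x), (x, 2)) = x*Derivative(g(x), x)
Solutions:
 g(x) = C1 + C2*erf(2^(1/4)*x/2)


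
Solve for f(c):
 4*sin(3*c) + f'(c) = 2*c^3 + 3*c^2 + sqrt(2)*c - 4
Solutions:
 f(c) = C1 + c^4/2 + c^3 + sqrt(2)*c^2/2 - 4*c + 4*cos(3*c)/3


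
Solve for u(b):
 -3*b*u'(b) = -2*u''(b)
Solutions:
 u(b) = C1 + C2*erfi(sqrt(3)*b/2)


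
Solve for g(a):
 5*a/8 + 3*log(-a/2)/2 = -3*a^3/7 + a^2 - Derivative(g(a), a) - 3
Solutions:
 g(a) = C1 - 3*a^4/28 + a^3/3 - 5*a^2/16 - 3*a*log(-a)/2 + 3*a*(-1 + log(2))/2


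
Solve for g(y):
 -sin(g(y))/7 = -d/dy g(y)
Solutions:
 -y/7 + log(cos(g(y)) - 1)/2 - log(cos(g(y)) + 1)/2 = C1


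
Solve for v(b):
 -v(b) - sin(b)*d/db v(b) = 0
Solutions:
 v(b) = C1*sqrt(cos(b) + 1)/sqrt(cos(b) - 1)


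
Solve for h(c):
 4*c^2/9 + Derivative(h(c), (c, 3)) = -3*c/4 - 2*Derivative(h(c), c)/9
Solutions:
 h(c) = C1 + C2*sin(sqrt(2)*c/3) + C3*cos(sqrt(2)*c/3) - 2*c^3/3 - 27*c^2/16 + 18*c


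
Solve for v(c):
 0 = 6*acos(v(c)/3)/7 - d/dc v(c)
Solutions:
 Integral(1/acos(_y/3), (_y, v(c))) = C1 + 6*c/7


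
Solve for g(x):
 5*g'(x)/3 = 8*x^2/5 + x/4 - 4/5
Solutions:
 g(x) = C1 + 8*x^3/25 + 3*x^2/40 - 12*x/25


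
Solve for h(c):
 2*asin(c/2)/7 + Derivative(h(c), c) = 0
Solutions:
 h(c) = C1 - 2*c*asin(c/2)/7 - 2*sqrt(4 - c^2)/7


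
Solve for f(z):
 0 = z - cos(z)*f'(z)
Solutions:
 f(z) = C1 + Integral(z/cos(z), z)


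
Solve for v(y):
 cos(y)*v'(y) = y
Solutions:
 v(y) = C1 + Integral(y/cos(y), y)


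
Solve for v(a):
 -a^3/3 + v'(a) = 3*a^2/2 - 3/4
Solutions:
 v(a) = C1 + a^4/12 + a^3/2 - 3*a/4
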